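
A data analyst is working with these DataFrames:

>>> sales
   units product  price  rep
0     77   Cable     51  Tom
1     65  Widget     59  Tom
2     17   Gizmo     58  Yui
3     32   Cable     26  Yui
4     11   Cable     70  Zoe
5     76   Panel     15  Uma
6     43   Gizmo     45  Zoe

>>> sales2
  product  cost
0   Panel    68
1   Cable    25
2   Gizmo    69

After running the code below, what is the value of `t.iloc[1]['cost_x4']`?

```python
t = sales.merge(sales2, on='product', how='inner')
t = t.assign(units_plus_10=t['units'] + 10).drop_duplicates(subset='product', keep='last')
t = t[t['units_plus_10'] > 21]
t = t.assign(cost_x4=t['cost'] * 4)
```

merge on 'product' (how='inner') → 6 rows:
   units product  price  rep  cost
0     77   Cable     51  Tom    25
1     17   Gizmo     58  Yui    69
2     32   Cable     26  Yui    25
3     11   Cable     70  Zoe    25
4     76   Panel     15  Uma    68
5     43   Gizmo     45  Zoe    69
add column units_plus_10 = t['units'] + 10:
   units product  price  rep  cost  units_plus_10
0     77   Cable     51  Tom    25             87
1     17   Gizmo     58  Yui    69             27
2     32   Cable     26  Yui    25             42
3     11   Cable     70  Zoe    25             21
4     76   Panel     15  Uma    68             86
5     43   Gizmo     45  Zoe    69             53
drop duplicate product (keep=last):
   units product  price  rep  cost  units_plus_10
3     11   Cable     70  Zoe    25             21
4     76   Panel     15  Uma    68             86
5     43   Gizmo     45  Zoe    69             53
filter rows where units_plus_10 > 21:
   units product  price  rep  cost  units_plus_10
4     76   Panel     15  Uma    68             86
5     43   Gizmo     45  Zoe    69             53
add column cost_x4 = t['cost'] * 4:
   units product  price  rep  cost  units_plus_10  cost_x4
4     76   Panel     15  Uma    68             86      272
5     43   Gizmo     45  Zoe    69             53      276
Finally, value at position 1, column 'cost_x4' = 276.

276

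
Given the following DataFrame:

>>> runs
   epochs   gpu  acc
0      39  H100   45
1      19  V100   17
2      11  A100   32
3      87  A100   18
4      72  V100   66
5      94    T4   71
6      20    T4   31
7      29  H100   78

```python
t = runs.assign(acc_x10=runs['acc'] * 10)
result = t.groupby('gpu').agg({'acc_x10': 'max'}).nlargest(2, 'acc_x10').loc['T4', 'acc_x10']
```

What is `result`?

add column acc_x10 = runs['acc'] * 10:
   epochs   gpu  acc  acc_x10
0      39  H100   45      450
1      19  V100   17      170
2      11  A100   32      320
3      87  A100   18      180
4      72  V100   66      660
5      94    T4   71      710
6      20    T4   31      310
7      29  H100   78      780
group by gpu, max of acc_x10:
      acc_x10
gpu          
A100      320
H100      780
T4        710
V100      660
take 2 rows with largest acc_x10:
      acc_x10
gpu          
H100      780
T4        710
Reading off the value at row 'T4', column 'acc_x10', we get 710.

710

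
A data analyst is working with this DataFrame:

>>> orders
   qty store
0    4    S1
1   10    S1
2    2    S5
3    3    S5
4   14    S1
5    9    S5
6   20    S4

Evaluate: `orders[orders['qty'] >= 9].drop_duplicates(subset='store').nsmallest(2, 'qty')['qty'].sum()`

19

filter rows where qty >= 9:
   qty store
1   10    S1
4   14    S1
5    9    S5
6   20    S4
drop duplicate store (keep=first):
   qty store
1   10    S1
5    9    S5
6   20    S4
take 2 rows with smallest qty:
   qty store
5    9    S5
1   10    S1
sum of column 'qty' → 19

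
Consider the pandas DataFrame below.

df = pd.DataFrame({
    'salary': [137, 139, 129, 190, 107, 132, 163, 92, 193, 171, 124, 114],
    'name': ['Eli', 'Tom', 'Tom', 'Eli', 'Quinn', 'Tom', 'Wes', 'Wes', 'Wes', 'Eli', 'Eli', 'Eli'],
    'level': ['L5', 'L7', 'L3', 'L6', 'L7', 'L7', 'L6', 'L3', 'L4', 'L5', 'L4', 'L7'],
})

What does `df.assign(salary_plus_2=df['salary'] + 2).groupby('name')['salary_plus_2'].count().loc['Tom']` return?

3

add column salary_plus_2 = df['salary'] + 2:
    salary   name level  salary_plus_2
0      137    Eli    L5            139
1      139    Tom    L7            141
2      129    Tom    L3            131
3      190    Eli    L6            192
4      107  Quinn    L7            109
5      132    Tom    L7            134
6      163    Wes    L6            165
7       92    Wes    L3             94
8      193    Wes    L4            195
9      171    Eli    L5            173
10     124    Eli    L4            126
11     114    Eli    L7            116
group by name, count of salary_plus_2:
name
Eli      5
Quinn    1
Tom      3
Wes      3
Name: salary_plus_2, dtype: int64
So loc['Tom'] = 3.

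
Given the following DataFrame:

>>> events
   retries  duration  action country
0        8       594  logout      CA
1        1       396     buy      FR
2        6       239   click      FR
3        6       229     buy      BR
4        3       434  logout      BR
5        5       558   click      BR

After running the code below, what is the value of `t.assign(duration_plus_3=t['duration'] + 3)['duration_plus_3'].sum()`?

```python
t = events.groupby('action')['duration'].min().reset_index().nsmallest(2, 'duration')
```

474

group by action, min of duration:
action
buy       229
click     239
logout    434
Name: duration, dtype: int64
reset_index():
   action  duration
0     buy       229
1   click       239
2  logout       434
take 2 rows with smallest duration:
  action  duration
0    buy       229
1  click       239
add column duration_plus_3 = t['duration'] + 3:
  action  duration  duration_plus_3
0    buy       229              232
1  click       239              242
Then the sum of column 'duration_plus_3': 474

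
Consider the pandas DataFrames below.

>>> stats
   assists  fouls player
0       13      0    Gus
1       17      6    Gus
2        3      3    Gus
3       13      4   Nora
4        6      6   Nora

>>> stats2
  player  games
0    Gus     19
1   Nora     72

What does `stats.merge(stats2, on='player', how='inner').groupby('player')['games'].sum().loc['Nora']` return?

144

merge on 'player' (how='inner') → 5 rows:
   assists  fouls player  games
0       13      0    Gus     19
1       17      6    Gus     19
2        3      3    Gus     19
3       13      4   Nora     72
4        6      6   Nora     72
group by player, sum of games:
player
Gus      57
Nora    144
Name: games, dtype: int64
Reading off the value at index 'Nora', we get 144.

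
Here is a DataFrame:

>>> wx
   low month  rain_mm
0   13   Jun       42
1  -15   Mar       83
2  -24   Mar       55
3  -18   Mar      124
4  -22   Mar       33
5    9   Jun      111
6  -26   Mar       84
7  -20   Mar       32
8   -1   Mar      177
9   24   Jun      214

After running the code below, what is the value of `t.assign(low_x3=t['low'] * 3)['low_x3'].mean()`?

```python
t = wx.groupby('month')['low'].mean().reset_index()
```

group by month, mean of low:
month
Jun    15.333333
Mar   -18.000000
Name: low, dtype: float64
reset_index():
  month        low
0   Jun  15.333333
1   Mar -18.000000
add column low_x3 = t['low'] * 3:
  month        low  low_x3
0   Jun  15.333333    46.0
1   Mar -18.000000   -54.0

-4.0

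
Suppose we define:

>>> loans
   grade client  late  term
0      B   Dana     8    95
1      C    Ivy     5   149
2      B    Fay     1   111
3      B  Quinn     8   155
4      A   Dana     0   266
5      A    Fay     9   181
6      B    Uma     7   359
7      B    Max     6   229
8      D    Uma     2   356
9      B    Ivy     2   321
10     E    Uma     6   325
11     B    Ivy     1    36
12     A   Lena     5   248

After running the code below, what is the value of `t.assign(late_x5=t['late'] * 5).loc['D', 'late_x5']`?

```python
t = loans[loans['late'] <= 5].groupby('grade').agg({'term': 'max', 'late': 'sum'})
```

10

filter rows where late <= 5:
   grade client  late  term
1      C    Ivy     5   149
2      B    Fay     1   111
4      A   Dana     0   266
8      D    Uma     2   356
9      B    Ivy     2   321
11     B    Ivy     1    36
12     A   Lena     5   248
group by grade: max(term), sum(late):
       term  late
grade            
A       266     5
B       321     4
C       149     5
D       356     2
add column late_x5 = t['late'] * 5:
       term  late  late_x5
grade                     
A       266     5       25
B       321     4       20
C       149     5       25
D       356     2       10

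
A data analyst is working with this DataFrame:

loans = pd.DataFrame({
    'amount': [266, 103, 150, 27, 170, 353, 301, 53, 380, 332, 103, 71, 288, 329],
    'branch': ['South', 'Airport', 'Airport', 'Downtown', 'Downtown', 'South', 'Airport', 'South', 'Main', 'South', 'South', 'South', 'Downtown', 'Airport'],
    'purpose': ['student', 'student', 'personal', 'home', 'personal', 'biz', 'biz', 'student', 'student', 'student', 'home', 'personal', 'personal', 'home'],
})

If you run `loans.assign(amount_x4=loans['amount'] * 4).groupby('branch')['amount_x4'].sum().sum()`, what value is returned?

add column amount_x4 = loans['amount'] * 4:
    amount    branch   purpose  amount_x4
0      266     South   student       1064
1      103   Airport   student        412
2      150   Airport  personal        600
3       27  Downtown      home        108
4      170  Downtown  personal        680
5      353     South       biz       1412
6      301   Airport       biz       1204
7       53     South   student        212
8      380      Main   student       1520
9      332     South   student       1328
10     103     South      home        412
11      71     South  personal        284
12     288  Downtown  personal       1152
13     329   Airport      home       1316
group by branch, sum of amount_x4:
branch
Airport     3532
Downtown    1940
Main        1520
South       4712
Name: amount_x4, dtype: int64
So sum() = 11704.

11704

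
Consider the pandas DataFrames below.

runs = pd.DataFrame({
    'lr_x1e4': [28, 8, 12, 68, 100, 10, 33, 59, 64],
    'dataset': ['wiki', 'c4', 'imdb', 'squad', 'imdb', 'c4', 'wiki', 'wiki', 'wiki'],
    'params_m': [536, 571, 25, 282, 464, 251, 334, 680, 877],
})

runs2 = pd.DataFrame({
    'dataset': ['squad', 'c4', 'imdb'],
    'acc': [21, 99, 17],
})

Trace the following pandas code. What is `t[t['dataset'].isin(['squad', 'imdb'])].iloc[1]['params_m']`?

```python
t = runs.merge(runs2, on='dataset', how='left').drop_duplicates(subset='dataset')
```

282

merge on 'dataset' (how='left') → 9 rows:
   lr_x1e4 dataset  params_m   acc
0       28    wiki       536   NaN
1        8      c4       571  99.0
2       12    imdb        25  17.0
3       68   squad       282  21.0
4      100    imdb       464  17.0
5       10      c4       251  99.0
6       33    wiki       334   NaN
7       59    wiki       680   NaN
8       64    wiki       877   NaN
drop duplicate dataset (keep=first):
   lr_x1e4 dataset  params_m   acc
0       28    wiki       536   NaN
1        8      c4       571  99.0
2       12    imdb        25  17.0
3       68   squad       282  21.0
filter rows where dataset in ['squad', 'imdb']:
   lr_x1e4 dataset  params_m   acc
2       12    imdb        25  17.0
3       68   squad       282  21.0
So iloc[1]['params_m'] = 282.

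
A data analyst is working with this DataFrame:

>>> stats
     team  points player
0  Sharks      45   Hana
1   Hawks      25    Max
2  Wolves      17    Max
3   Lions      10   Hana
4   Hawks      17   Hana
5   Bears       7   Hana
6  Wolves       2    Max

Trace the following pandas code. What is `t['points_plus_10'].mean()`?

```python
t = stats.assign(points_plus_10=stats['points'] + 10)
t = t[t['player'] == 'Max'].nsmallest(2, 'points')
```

add column points_plus_10 = stats['points'] + 10:
     team  points player  points_plus_10
0  Sharks      45   Hana              55
1   Hawks      25    Max              35
2  Wolves      17    Max              27
3   Lions      10   Hana              20
4   Hawks      17   Hana              27
5   Bears       7   Hana              17
6  Wolves       2    Max              12
filter rows where player == 'Max':
     team  points player  points_plus_10
1   Hawks      25    Max              35
2  Wolves      17    Max              27
6  Wolves       2    Max              12
take 2 rows with smallest points:
     team  points player  points_plus_10
6  Wolves       2    Max              12
2  Wolves      17    Max              27
mean of column 'points_plus_10' → 19.5

19.5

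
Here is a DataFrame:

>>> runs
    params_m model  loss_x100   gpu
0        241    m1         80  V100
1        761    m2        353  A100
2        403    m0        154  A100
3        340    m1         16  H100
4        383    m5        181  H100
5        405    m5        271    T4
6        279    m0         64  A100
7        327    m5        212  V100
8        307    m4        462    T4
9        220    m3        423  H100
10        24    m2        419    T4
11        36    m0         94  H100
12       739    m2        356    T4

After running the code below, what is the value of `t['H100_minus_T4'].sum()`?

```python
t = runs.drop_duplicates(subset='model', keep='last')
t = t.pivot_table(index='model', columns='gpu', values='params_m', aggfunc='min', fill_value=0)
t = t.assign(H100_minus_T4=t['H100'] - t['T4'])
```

drop duplicate model (keep=last):
    params_m model  loss_x100   gpu
3        340    m1         16  H100
7        327    m5        212  V100
8        307    m4        462    T4
9        220    m3        423  H100
11        36    m0         94  H100
12       739    m2        356    T4
pivot: rows=model, cols=gpu, min(params_m):
gpu    H100   T4  V100
model                 
m0       36    0     0
m1      340    0     0
m2        0  739     0
m3      220    0     0
m4        0  307     0
m5        0    0   327
add column H100_minus_T4 = t['H100'] - t['T4']:
gpu    H100   T4  V100  H100_minus_T4
model                                
m0       36    0     0             36
m1      340    0     0            340
m2        0  739     0           -739
m3      220    0     0            220
m4        0  307     0           -307
m5        0    0   327              0
Then the sum of column 'H100_minus_T4': -450

-450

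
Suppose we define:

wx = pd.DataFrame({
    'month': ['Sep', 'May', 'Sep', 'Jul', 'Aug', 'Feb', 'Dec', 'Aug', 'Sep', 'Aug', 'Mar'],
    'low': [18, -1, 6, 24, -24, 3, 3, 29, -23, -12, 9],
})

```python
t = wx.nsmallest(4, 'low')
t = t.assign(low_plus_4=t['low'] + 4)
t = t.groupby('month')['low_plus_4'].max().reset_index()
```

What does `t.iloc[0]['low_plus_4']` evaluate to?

take 4 rows with smallest low:
  month  low
4   Aug  -24
8   Sep  -23
9   Aug  -12
1   May   -1
add column low_plus_4 = t['low'] + 4:
  month  low  low_plus_4
4   Aug  -24         -20
8   Sep  -23         -19
9   Aug  -12          -8
1   May   -1           3
group by month, max of low_plus_4:
month
Aug    -8
May     3
Sep   -19
Name: low_plus_4, dtype: int64
reset_index():
  month  low_plus_4
0   Aug          -8
1   May           3
2   Sep         -19
So iloc[0]['low_plus_4'] = -8.

-8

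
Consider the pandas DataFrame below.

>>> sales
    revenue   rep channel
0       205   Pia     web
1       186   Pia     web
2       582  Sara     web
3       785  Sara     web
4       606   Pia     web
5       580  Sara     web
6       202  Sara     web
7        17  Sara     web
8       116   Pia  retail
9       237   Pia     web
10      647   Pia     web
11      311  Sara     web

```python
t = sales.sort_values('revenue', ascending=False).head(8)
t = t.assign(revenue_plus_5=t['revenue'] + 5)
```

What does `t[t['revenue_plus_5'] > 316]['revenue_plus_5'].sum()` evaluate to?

sort by revenue descending:
    revenue   rep channel
3       785  Sara     web
10      647   Pia     web
4       606   Pia     web
2       582  Sara     web
5       580  Sara     web
11      311  Sara     web
9       237   Pia     web
0       205   Pia     web
6       202  Sara     web
1       186   Pia     web
8       116   Pia  retail
7        17  Sara     web
take first 8 rows:
    revenue   rep channel
3       785  Sara     web
10      647   Pia     web
4       606   Pia     web
2       582  Sara     web
5       580  Sara     web
11      311  Sara     web
9       237   Pia     web
0       205   Pia     web
add column revenue_plus_5 = t['revenue'] + 5:
    revenue   rep channel  revenue_plus_5
3       785  Sara     web             790
10      647   Pia     web             652
4       606   Pia     web             611
2       582  Sara     web             587
5       580  Sara     web             585
11      311  Sara     web             316
9       237   Pia     web             242
0       205   Pia     web             210
filter rows where revenue_plus_5 > 316:
    revenue   rep channel  revenue_plus_5
3       785  Sara     web             790
10      647   Pia     web             652
4       606   Pia     web             611
2       582  Sara     web             587
5       580  Sara     web             585
So sum() = 3225.

3225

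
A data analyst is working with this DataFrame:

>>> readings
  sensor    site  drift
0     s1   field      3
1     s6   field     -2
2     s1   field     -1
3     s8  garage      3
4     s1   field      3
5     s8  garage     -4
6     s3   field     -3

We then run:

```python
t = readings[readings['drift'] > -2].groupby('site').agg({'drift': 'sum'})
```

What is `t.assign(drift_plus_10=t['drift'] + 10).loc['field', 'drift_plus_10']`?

filter rows where drift > -2:
  sensor    site  drift
0     s1   field      3
2     s1   field     -1
3     s8  garage      3
4     s1   field      3
group by site, sum of drift:
        drift
site         
field       5
garage      3
add column drift_plus_10 = t['drift'] + 10:
        drift  drift_plus_10
site                        
field       5             15
garage      3             13
Then the value at row 'field', column 'drift_plus_10': 15

15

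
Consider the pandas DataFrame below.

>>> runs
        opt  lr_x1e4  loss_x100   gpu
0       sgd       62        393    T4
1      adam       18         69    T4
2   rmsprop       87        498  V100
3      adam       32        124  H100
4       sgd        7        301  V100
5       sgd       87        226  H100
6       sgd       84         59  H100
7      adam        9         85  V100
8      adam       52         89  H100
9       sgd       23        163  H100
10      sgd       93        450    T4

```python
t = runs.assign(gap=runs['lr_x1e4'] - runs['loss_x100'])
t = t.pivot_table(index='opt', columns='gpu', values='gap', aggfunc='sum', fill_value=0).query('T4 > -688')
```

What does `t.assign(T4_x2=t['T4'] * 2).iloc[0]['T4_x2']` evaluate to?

-102

add column gap = runs['lr_x1e4'] - runs['loss_x100']:
        opt  lr_x1e4  loss_x100   gpu  gap
0       sgd       62        393    T4 -331
1      adam       18         69    T4  -51
2   rmsprop       87        498  V100 -411
3      adam       32        124  H100  -92
4       sgd        7        301  V100 -294
5       sgd       87        226  H100 -139
6       sgd       84         59  H100   25
7      adam        9         85  V100  -76
8      adam       52         89  H100  -37
9       sgd       23        163  H100 -140
10      sgd       93        450    T4 -357
pivot: rows=opt, cols=gpu, sum(gap):
gpu      H100   T4  V100
opt                     
adam     -129  -51   -76
rmsprop     0    0  -411
sgd      -254 -688  -294
filter rows where T4 > -688:
gpu      H100  T4  V100
opt                    
adam     -129 -51   -76
rmsprop     0   0  -411
add column T4_x2 = t['T4'] * 2:
gpu      H100  T4  V100  T4_x2
opt                           
adam     -129 -51   -76   -102
rmsprop     0   0  -411      0
Taking the value at position 0, column 'T4_x2' gives -102.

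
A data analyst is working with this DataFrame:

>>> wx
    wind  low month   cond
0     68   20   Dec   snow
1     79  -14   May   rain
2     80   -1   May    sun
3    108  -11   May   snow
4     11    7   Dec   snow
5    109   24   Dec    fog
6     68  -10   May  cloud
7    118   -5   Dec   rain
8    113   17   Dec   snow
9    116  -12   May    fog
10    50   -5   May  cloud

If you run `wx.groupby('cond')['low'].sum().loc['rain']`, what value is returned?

-19

group by cond, sum of low:
cond
cloud   -15
fog      12
rain    -19
snow     33
sun      -1
Name: low, dtype: int64
value at index 'rain' → -19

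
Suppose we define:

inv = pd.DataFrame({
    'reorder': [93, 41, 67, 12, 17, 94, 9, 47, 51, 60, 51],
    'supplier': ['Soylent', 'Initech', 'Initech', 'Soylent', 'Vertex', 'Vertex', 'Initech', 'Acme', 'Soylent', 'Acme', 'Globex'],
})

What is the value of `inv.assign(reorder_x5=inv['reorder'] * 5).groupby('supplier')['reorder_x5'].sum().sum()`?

add column reorder_x5 = inv['reorder'] * 5:
    reorder supplier  reorder_x5
0        93  Soylent         465
1        41  Initech         205
2        67  Initech         335
3        12  Soylent          60
4        17   Vertex          85
5        94   Vertex         470
6         9  Initech          45
7        47     Acme         235
8        51  Soylent         255
9        60     Acme         300
10       51   Globex         255
group by supplier, sum of reorder_x5:
supplier
Acme       535
Globex     255
Initech    585
Soylent    780
Vertex     555
Name: reorder_x5, dtype: int64
Hence 2710.

2710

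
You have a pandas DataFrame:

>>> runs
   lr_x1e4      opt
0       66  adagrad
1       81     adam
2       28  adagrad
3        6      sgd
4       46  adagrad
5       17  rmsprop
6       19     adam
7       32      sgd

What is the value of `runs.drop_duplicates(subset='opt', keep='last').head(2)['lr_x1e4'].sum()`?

63

drop duplicate opt (keep=last):
   lr_x1e4      opt
4       46  adagrad
5       17  rmsprop
6       19     adam
7       32      sgd
take first 2 rows:
   lr_x1e4      opt
4       46  adagrad
5       17  rmsprop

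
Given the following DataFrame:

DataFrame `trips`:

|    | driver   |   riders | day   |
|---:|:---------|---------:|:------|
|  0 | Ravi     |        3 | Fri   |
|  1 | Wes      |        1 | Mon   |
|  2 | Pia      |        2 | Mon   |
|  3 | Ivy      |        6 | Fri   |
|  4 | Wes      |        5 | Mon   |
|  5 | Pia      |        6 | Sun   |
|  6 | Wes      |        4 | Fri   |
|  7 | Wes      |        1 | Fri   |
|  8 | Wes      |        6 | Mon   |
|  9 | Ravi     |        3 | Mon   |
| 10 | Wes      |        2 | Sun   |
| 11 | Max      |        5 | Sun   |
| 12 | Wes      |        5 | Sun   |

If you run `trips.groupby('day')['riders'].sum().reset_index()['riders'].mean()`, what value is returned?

group by day, sum of riders:
day
Fri    14
Mon    17
Sun    18
Name: riders, dtype: int64
reset_index():
   day  riders
0  Fri      14
1  Mon      17
2  Sun      18
Finally, mean of column 'riders' = 16.3333333333.

16.3333333333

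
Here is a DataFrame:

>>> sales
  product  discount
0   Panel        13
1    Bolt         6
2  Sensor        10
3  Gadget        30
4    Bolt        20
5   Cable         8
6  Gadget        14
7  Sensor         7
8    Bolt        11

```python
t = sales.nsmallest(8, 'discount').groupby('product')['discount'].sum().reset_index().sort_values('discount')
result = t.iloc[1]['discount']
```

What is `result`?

take 8 rows with smallest discount:
  product  discount
1    Bolt         6
7  Sensor         7
5   Cable         8
2  Sensor        10
8    Bolt        11
0   Panel        13
6  Gadget        14
4    Bolt        20
group by product, sum of discount:
product
Bolt      37
Cable      8
Gadget    14
Panel     13
Sensor    17
Name: discount, dtype: int64
reset_index():
  product  discount
0    Bolt        37
1   Cable         8
2  Gadget        14
3   Panel        13
4  Sensor        17
sort by discount:
  product  discount
1   Cable         8
3   Panel        13
2  Gadget        14
4  Sensor        17
0    Bolt        37
Reading off the value at position 1, column 'discount', we get 13.

13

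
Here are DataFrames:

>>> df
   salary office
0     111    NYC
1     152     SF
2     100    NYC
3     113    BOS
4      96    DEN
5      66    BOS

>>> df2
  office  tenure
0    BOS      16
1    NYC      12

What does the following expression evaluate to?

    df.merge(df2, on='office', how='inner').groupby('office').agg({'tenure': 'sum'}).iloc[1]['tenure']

merge on 'office' (how='inner') → 4 rows:
   salary office  tenure
0     111    NYC      12
1     100    NYC      12
2     113    BOS      16
3      66    BOS      16
group by office, sum of tenure:
        tenure
office        
BOS         32
NYC         24

24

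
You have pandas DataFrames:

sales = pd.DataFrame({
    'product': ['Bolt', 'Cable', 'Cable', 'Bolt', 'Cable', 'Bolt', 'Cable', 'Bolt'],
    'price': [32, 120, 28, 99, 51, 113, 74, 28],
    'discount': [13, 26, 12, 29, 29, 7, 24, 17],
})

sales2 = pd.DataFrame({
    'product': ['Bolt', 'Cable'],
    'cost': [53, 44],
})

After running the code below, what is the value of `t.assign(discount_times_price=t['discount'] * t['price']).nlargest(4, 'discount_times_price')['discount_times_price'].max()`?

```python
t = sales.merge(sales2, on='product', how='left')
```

merge on 'product' (how='left') → 8 rows:
  product  price  discount  cost
0    Bolt     32        13    53
1   Cable    120        26    44
2   Cable     28        12    44
3    Bolt     99        29    53
4   Cable     51        29    44
5    Bolt    113         7    53
6   Cable     74        24    44
7    Bolt     28        17    53
add column discount_times_price = t['discount'] * t['price']:
  product  price  discount  cost  discount_times_price
0    Bolt     32        13    53                   416
1   Cable    120        26    44                  3120
2   Cable     28        12    44                   336
3    Bolt     99        29    53                  2871
4   Cable     51        29    44                  1479
5    Bolt    113         7    53                   791
6   Cable     74        24    44                  1776
7    Bolt     28        17    53                   476
take 4 rows with largest discount_times_price:
  product  price  discount  cost  discount_times_price
1   Cable    120        26    44                  3120
3    Bolt     99        29    53                  2871
6   Cable     74        24    44                  1776
4   Cable     51        29    44                  1479

3120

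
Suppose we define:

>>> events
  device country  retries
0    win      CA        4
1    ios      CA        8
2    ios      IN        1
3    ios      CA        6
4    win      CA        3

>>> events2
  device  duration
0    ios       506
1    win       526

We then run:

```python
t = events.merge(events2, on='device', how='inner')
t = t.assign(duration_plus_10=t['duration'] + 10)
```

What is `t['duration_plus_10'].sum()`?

merge on 'device' (how='inner') → 5 rows:
  device country  retries  duration
0    win      CA        4       526
1    ios      CA        8       506
2    ios      IN        1       506
3    ios      CA        6       506
4    win      CA        3       526
add column duration_plus_10 = t['duration'] + 10:
  device country  retries  duration  duration_plus_10
0    win      CA        4       526               536
1    ios      CA        8       506               516
2    ios      IN        1       506               516
3    ios      CA        6       506               516
4    win      CA        3       526               536
Then the sum of column 'duration_plus_10': 2620

2620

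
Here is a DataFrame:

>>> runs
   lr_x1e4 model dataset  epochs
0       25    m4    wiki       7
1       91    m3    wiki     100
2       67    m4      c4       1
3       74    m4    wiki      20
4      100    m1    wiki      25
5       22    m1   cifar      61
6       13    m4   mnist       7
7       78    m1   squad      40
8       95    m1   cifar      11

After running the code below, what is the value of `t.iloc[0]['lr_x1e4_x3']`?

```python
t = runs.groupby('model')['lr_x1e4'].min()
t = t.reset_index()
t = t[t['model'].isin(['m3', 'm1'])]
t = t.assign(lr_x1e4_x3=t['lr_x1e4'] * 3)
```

66

group by model, min of lr_x1e4:
model
m1    22
m3    91
m4    13
Name: lr_x1e4, dtype: int64
reset_index():
  model  lr_x1e4
0    m1       22
1    m3       91
2    m4       13
filter rows where model in ['m3', 'm1']:
  model  lr_x1e4
0    m1       22
1    m3       91
add column lr_x1e4_x3 = t['lr_x1e4'] * 3:
  model  lr_x1e4  lr_x1e4_x3
0    m1       22          66
1    m3       91         273
Hence 66.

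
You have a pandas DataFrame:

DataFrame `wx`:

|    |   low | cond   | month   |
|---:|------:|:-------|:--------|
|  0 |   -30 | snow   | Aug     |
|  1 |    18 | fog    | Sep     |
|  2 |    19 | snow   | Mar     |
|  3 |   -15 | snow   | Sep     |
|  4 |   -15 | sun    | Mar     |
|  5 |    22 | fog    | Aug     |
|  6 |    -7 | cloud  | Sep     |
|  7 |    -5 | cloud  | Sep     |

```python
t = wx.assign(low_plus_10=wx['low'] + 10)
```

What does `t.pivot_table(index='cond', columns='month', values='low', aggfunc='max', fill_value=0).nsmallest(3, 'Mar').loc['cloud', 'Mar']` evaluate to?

0

add column low_plus_10 = wx['low'] + 10:
   low   cond month  low_plus_10
0  -30   snow   Aug          -20
1   18    fog   Sep           28
2   19   snow   Mar           29
3  -15   snow   Sep           -5
4  -15    sun   Mar           -5
5   22    fog   Aug           32
6   -7  cloud   Sep            3
7   -5  cloud   Sep            5
pivot: rows=cond, cols=month, max(low):
month  Aug  Mar  Sep
cond                
cloud    0    0   -5
fog     22    0   18
snow   -30   19  -15
sun      0  -15    0
take 3 rows with smallest Mar:
month  Aug  Mar  Sep
cond                
sun      0  -15    0
cloud    0    0   -5
fog     22    0   18
Finally, value at row 'cloud', column 'Mar' = 0.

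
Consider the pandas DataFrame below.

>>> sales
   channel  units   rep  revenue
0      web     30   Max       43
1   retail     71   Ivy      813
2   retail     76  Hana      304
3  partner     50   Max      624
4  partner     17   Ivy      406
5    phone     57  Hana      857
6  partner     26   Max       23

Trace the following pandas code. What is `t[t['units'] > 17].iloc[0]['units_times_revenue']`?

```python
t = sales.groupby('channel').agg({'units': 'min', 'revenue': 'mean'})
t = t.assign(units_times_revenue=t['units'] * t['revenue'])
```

group by channel: min(units), mean(revenue):
         units  revenue
channel                
partner     17    351.0
phone       57    857.0
retail      71    558.5
web         30     43.0
add column units_times_revenue = t['units'] * t['revenue']:
         units  revenue  units_times_revenue
channel                                     
partner     17    351.0               5967.0
phone       57    857.0              48849.0
retail      71    558.5              39653.5
web         30     43.0               1290.0
filter rows where units > 17:
         units  revenue  units_times_revenue
channel                                     
phone       57    857.0              48849.0
retail      71    558.5              39653.5
web         30     43.0               1290.0

48849.0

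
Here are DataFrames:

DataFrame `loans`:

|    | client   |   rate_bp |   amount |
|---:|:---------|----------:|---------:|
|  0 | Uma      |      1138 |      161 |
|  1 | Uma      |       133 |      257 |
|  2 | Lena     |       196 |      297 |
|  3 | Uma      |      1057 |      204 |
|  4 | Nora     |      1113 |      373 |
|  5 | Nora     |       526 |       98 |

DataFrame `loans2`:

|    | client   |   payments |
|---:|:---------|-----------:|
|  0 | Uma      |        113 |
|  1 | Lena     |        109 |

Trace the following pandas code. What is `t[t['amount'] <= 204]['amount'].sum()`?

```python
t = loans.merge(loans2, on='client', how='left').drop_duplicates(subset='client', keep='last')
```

merge on 'client' (how='left') → 6 rows:
  client  rate_bp  amount  payments
0    Uma     1138     161     113.0
1    Uma      133     257     113.0
2   Lena      196     297     109.0
3    Uma     1057     204     113.0
4   Nora     1113     373       NaN
5   Nora      526      98       NaN
drop duplicate client (keep=last):
  client  rate_bp  amount  payments
2   Lena      196     297     109.0
3    Uma     1057     204     113.0
5   Nora      526      98       NaN
filter rows where amount <= 204:
  client  rate_bp  amount  payments
3    Uma     1057     204     113.0
5   Nora      526      98       NaN

302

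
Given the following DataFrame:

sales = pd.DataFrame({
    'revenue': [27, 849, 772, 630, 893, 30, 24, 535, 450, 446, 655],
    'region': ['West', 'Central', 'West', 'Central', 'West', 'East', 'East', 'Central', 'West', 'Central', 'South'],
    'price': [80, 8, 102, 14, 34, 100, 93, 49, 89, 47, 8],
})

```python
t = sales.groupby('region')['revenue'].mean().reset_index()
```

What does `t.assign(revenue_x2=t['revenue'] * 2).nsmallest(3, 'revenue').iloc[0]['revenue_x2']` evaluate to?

54.0

group by region, mean of revenue:
region
Central    615.0
East        27.0
South      655.0
West       535.5
Name: revenue, dtype: float64
reset_index():
    region  revenue
0  Central    615.0
1     East     27.0
2    South    655.0
3     West    535.5
add column revenue_x2 = t['revenue'] * 2:
    region  revenue  revenue_x2
0  Central    615.0      1230.0
1     East     27.0        54.0
2    South    655.0      1310.0
3     West    535.5      1071.0
take 3 rows with smallest revenue:
    region  revenue  revenue_x2
1     East     27.0        54.0
3     West    535.5      1071.0
0  Central    615.0      1230.0
Then the value at position 0, column 'revenue_x2': 54.0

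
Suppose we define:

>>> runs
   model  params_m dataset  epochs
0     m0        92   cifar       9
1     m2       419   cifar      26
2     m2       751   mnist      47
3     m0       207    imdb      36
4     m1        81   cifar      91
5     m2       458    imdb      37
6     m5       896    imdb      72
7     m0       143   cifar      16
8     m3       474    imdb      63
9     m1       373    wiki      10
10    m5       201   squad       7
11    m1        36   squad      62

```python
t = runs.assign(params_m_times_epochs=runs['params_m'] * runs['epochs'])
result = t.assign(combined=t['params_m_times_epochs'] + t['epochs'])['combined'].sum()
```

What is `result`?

183295

add column params_m_times_epochs = runs['params_m'] * runs['epochs']:
   model  params_m dataset  epochs  params_m_times_epochs
0     m0        92   cifar       9                    828
1     m2       419   cifar      26                  10894
2     m2       751   mnist      47                  35297
3     m0       207    imdb      36                   7452
4     m1        81   cifar      91                   7371
5     m2       458    imdb      37                  16946
6     m5       896    imdb      72                  64512
7     m0       143   cifar      16                   2288
8     m3       474    imdb      63                  29862
9     m1       373    wiki      10                   3730
10    m5       201   squad       7                   1407
11    m1        36   squad      62                   2232
add column combined = t['params_m_times_epochs'] + t['epochs']:
   model  params_m dataset  epochs  params_m_times_epochs  combined
0     m0        92   cifar       9                    828       837
1     m2       419   cifar      26                  10894     10920
2     m2       751   mnist      47                  35297     35344
3     m0       207    imdb      36                   7452      7488
4     m1        81   cifar      91                   7371      7462
5     m2       458    imdb      37                  16946     16983
6     m5       896    imdb      72                  64512     64584
7     m0       143   cifar      16                   2288      2304
8     m3       474    imdb      63                  29862     29925
9     m1       373    wiki      10                   3730      3740
10    m5       201   squad       7                   1407      1414
11    m1        36   squad      62                   2232      2294
Taking the sum of column 'combined' gives 183295.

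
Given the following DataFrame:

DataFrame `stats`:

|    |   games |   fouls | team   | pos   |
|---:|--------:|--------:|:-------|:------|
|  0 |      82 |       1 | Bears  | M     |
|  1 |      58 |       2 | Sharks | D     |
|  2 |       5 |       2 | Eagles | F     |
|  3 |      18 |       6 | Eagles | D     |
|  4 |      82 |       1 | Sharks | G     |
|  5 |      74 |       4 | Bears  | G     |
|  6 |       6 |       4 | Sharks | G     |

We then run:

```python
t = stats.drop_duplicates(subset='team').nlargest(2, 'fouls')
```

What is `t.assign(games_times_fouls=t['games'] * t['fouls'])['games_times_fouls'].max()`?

drop duplicate team (keep=first):
   games  fouls    team pos
0     82      1   Bears   M
1     58      2  Sharks   D
2      5      2  Eagles   F
take 2 rows with largest fouls:
   games  fouls    team pos
1     58      2  Sharks   D
2      5      2  Eagles   F
add column games_times_fouls = t['games'] * t['fouls']:
   games  fouls    team pos  games_times_fouls
1     58      2  Sharks   D                116
2      5      2  Eagles   F                 10
The max of column 'games_times_fouls' is 116.

116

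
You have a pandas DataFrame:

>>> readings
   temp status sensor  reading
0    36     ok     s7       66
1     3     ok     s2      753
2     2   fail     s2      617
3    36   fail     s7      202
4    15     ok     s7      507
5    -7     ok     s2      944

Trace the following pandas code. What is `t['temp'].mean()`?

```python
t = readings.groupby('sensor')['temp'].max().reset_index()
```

group by sensor, max of temp:
sensor
s2     3
s7    36
Name: temp, dtype: int64
reset_index():
  sensor  temp
0     s2     3
1     s7    36
So mean() = 19.5.

19.5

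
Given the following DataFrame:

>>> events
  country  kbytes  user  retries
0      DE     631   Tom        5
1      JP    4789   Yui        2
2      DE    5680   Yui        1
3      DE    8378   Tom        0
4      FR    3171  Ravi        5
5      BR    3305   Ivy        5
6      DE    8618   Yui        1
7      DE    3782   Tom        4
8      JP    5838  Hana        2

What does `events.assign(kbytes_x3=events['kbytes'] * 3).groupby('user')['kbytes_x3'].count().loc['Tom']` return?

3

add column kbytes_x3 = events['kbytes'] * 3:
  country  kbytes  user  retries  kbytes_x3
0      DE     631   Tom        5       1893
1      JP    4789   Yui        2      14367
2      DE    5680   Yui        1      17040
3      DE    8378   Tom        0      25134
4      FR    3171  Ravi        5       9513
5      BR    3305   Ivy        5       9915
6      DE    8618   Yui        1      25854
7      DE    3782   Tom        4      11346
8      JP    5838  Hana        2      17514
group by user, count of kbytes_x3:
user
Hana    1
Ivy     1
Ravi    1
Tom     3
Yui     3
Name: kbytes_x3, dtype: int64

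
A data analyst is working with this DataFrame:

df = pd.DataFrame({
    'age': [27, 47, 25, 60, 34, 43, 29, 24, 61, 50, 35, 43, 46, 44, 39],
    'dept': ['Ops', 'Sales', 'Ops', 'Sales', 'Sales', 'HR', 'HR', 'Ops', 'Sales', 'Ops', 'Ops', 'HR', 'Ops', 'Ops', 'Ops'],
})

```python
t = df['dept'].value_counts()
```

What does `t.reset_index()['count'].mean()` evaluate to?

5.0

value_counts of dept:
dept
Ops      8
Sales    4
HR       3
Name: count, dtype: int64
reset_index():
    dept  count
0    Ops      8
1  Sales      4
2     HR      3
Taking the mean of column 'count' gives 5.0.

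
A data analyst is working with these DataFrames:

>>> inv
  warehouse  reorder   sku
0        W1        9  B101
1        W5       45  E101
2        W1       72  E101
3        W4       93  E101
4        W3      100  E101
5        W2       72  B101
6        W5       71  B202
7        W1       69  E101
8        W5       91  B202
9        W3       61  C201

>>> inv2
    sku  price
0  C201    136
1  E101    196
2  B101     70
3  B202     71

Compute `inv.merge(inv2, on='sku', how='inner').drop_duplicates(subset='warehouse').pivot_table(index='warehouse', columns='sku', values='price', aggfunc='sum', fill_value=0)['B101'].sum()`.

merge on 'sku' (how='inner') → 10 rows:
  warehouse  reorder   sku  price
0        W1        9  B101     70
1        W5       45  E101    196
2        W1       72  E101    196
3        W4       93  E101    196
4        W3      100  E101    196
5        W2       72  B101     70
6        W5       71  B202     71
7        W1       69  E101    196
8        W5       91  B202     71
9        W3       61  C201    136
drop duplicate warehouse (keep=first):
  warehouse  reorder   sku  price
0        W1        9  B101     70
1        W5       45  E101    196
3        W4       93  E101    196
4        W3      100  E101    196
5        W2       72  B101     70
pivot: rows=warehouse, cols=sku, sum(price):
sku        B101  E101
warehouse            
W1           70     0
W2           70     0
W3            0   196
W4            0   196
W5            0   196
Hence 140.

140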